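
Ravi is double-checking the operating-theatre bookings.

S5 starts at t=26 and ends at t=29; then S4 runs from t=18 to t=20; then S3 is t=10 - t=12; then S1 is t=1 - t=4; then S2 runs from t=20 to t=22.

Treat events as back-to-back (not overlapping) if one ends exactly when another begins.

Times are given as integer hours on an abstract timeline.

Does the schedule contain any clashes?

Two intervals overlap when each starts before the other ends.
Sorted by start: S1, S3, S4, S2, S5.
S3 starts after S1 ends — done with S1.
S4 starts after S3 ends — done with S3.
S2 starts exactly when S4 ends (back-to-back, no overlap) — done with S4.
S5 starts after S2 ends.
Every pair is clear; the schedule has no overlaps.

No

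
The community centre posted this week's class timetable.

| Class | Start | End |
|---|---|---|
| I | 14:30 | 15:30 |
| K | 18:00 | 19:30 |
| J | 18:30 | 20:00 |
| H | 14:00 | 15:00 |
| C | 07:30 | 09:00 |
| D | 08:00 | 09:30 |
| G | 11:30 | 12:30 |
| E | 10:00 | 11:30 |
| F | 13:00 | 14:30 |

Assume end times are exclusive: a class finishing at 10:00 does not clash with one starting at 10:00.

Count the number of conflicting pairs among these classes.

4

Two intervals overlap when each starts before the other ends.
Sorted by start: C, D, E, G, F, H, I, K, J.
D starts before C ends → C and D overlap.
E starts after C ends — done with C.
E starts after D ends — done with D.
G starts exactly when E ends (back-to-back, no overlap) — done with E.
F starts after G ends — done with G.
H starts before F ends → F and H overlap.
I starts exactly when F ends (back-to-back, no overlap) — done with F.
I starts before H ends → H and I overlap.
K starts after H ends — done with H.
K starts after I ends — done with I.
J starts before K ends → K and J overlap.
Overlapping pairs: C & D, F & H, H & I, J & K — 4 in total.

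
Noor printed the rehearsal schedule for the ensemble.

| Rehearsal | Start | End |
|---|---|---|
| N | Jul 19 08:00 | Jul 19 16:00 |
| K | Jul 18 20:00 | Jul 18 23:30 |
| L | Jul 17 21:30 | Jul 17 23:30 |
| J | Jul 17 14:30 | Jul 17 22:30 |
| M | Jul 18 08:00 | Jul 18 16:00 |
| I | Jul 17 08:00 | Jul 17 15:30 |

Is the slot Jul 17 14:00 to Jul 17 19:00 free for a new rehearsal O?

No — it overlaps I, J

I: starts Jul 17 08:00 before O ends Jul 17 19:00, and ends Jul 17 15:30 after O starts Jul 17 14:00 → overlap.
J: starts Jul 17 14:30 before O ends Jul 17 19:00, and ends Jul 17 22:30 after O starts Jul 17 14:00 → overlap.
L: starts Jul 17 21:30 at or after O ends Jul 17 19:00 → clear.
M: starts Jul 18 08:00 at or after O ends Jul 17 19:00 → clear.
K: starts Jul 18 20:00 at or after O ends Jul 17 19:00 → clear.
N: starts Jul 19 08:00 at or after O ends Jul 17 19:00 → clear.
O overlaps I, J.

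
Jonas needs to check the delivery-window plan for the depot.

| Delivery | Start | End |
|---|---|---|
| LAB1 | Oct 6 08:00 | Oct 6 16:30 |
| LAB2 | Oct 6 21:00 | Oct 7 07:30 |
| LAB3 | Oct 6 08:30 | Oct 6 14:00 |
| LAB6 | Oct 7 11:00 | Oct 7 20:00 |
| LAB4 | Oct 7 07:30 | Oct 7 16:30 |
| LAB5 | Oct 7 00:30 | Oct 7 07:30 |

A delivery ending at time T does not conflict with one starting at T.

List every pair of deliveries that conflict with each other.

LAB1 & LAB3, LAB2 & LAB5, LAB4 & LAB6

Sorted by start: LAB1, LAB3, LAB2, LAB5, LAB4, LAB6.
LAB3 starts before LAB1 ends → LAB1 and LAB3 overlap.
LAB2 starts after LAB1 ends; LAB1 is clear from here.
LAB2 starts after LAB3 ends; LAB3 is clear from here.
LAB5 starts before LAB2 ends → LAB2 and LAB5 overlap.
LAB4 starts exactly when LAB2 ends (back-to-back, no overlap); LAB2 is clear from here.
LAB4 starts exactly when LAB5 ends (back-to-back, no overlap); LAB5 is clear from here.
LAB6 starts before LAB4 ends → LAB4 and LAB6 overlap.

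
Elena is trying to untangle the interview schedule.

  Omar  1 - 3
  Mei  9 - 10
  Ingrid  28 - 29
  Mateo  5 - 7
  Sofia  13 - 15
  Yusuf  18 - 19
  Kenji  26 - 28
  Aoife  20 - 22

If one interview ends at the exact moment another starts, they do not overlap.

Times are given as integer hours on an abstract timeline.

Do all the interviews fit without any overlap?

Sorted by start: Omar, Mateo, Mei, Sofia, Yusuf, Aoife, Kenji, Ingrid.
Mateo starts after Omar ends — done with Omar.
Mei starts after Mateo ends — done with Mateo.
Sofia starts after Mei ends — done with Mei.
Yusuf starts after Sofia ends — done with Sofia.
Aoife starts after Yusuf ends — done with Yusuf.
Kenji starts after Aoife ends — done with Aoife.
Ingrid starts exactly when Kenji ends (back-to-back, no overlap).
Every pair is clear; the schedule has no overlaps.

Yes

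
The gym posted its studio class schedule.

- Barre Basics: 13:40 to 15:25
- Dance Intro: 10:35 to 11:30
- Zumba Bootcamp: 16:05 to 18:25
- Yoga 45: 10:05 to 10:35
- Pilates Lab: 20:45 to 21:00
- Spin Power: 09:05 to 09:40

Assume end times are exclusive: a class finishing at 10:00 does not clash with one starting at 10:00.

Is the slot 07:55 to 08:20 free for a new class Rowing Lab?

Spin Power: starts 09:05 at or after Rowing Lab ends 08:20 → clear.
Yoga 45: starts 10:05 at or after Rowing Lab ends 08:20 → clear.
Dance Intro: starts 10:35 at or after Rowing Lab ends 08:20 → clear.
Barre Basics: starts 13:40 at or after Rowing Lab ends 08:20 → clear.
Zumba Bootcamp: starts 16:05 at or after Rowing Lab ends 08:20 → clear.
Pilates Lab: starts 20:45 at or after Rowing Lab ends 08:20 → clear.

Yes — the slot is free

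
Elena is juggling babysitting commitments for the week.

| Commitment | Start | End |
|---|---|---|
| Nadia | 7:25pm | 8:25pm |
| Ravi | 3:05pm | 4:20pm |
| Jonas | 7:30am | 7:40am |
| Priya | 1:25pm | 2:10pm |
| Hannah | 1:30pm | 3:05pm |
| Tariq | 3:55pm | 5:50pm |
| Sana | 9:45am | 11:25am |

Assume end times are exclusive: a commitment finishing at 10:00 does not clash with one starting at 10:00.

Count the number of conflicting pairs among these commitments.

2

Sorted by start: Jonas, Sana, Priya, Hannah, Ravi, Tariq, Nadia.
Sana starts after Jonas ends — done with Jonas.
Priya starts after Sana ends — done with Sana.
Hannah starts before Priya ends → Priya and Hannah overlap.
Ravi starts after Priya ends — done with Priya.
Ravi starts exactly when Hannah ends (back-to-back, no overlap) — done with Hannah.
Tariq starts before Ravi ends → Ravi and Tariq overlap.
Nadia starts after Ravi ends.
Nadia starts after Tariq ends.
Overlapping pairs: Hannah & Priya, Ravi & Tariq — 2 in total.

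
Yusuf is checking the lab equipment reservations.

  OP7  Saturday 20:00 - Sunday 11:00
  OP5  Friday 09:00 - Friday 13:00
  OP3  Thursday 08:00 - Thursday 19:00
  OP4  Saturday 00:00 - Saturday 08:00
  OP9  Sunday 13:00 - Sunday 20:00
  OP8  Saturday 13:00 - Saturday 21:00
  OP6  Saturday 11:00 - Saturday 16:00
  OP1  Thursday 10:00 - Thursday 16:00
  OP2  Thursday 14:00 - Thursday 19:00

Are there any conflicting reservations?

Two intervals overlap when each starts before the other ends.
Sorted by start: OP3, OP1, OP2, OP5, OP4, OP6, OP8, OP7, OP9.
OP1 starts before OP3 ends → OP3 and OP1 overlap.
That's a conflict, so the schedule is not conflict-free.

Yes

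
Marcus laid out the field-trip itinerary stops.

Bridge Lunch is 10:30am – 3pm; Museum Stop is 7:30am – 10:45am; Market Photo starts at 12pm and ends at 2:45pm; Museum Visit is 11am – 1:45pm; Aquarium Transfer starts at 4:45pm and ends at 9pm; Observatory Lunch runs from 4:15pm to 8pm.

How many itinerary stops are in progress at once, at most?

Sweep the timeline, counting +1 at each start and −1 at each end (ends before starts at a tie):
7:30am start Museum Stop → 1
10:30am start Bridge Lunch → 2
10:45am end Museum Stop → 1
11am start Museum Visit → 2
12pm start Market Photo → 3
1:45pm end Museum Visit → 2
2:45pm end Market Photo → 1
3pm end Bridge Lunch → 0
4:15pm start Observatory Lunch → 1
4:45pm start Aquarium Transfer → 2
8pm end Observatory Lunch → 1
9pm end Aquarium Transfer → 0
Peak is 3, at 12pm (Bridge Lunch, Market Photo, Museum Visit).

3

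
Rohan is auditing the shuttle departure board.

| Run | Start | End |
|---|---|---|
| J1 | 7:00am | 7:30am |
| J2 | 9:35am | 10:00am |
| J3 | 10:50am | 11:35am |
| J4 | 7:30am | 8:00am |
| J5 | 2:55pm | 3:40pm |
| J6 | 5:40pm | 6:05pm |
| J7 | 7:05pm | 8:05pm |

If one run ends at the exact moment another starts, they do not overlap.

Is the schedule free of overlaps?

Yes

Sorted by start: J1, J4, J2, J3, J5, J6, J7.
J4 starts exactly when J1 ends (back-to-back, no overlap); J1 is clear from here.
J2 starts after J4 ends; J4 is clear from here.
J3 starts after J2 ends; J2 is clear from here.
J5 starts after J3 ends; J3 is clear from here.
J6 starts after J5 ends; J5 is clear from here.
J7 starts after J6 ends.
Every pair is clear; the schedule has no overlaps.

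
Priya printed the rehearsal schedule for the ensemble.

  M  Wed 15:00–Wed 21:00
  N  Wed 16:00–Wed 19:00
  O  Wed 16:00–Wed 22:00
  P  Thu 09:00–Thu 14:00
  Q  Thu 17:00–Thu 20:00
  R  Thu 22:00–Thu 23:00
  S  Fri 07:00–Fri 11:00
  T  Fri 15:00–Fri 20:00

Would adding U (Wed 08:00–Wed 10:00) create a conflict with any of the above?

M: starts Wed 15:00 at or after U ends Wed 10:00 → clear.
N: starts Wed 16:00 at or after U ends Wed 10:00 → clear.
O: starts Wed 16:00 at or after U ends Wed 10:00 → clear.
P: starts Thu 09:00 at or after U ends Wed 10:00 → clear.
Q: starts Thu 17:00 at or after U ends Wed 10:00 → clear.
R: starts Thu 22:00 at or after U ends Wed 10:00 → clear.
S: starts Fri 07:00 at or after U ends Wed 10:00 → clear.
T: starts Fri 15:00 at or after U ends Wed 10:00 → clear.

No — it doesn't clash with anything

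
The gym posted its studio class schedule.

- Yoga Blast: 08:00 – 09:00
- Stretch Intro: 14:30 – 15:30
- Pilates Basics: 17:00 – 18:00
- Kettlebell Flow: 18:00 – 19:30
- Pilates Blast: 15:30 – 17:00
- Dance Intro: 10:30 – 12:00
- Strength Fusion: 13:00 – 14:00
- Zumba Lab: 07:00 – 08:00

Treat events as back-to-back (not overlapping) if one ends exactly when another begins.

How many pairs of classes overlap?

Sorted by start: Zumba Lab, Yoga Blast, Dance Intro, Strength Fusion, Stretch Intro, Pilates Blast, Pilates Basics, Kettlebell Flow.
Yoga Blast starts exactly when Zumba Lab ends (back-to-back, no overlap) — done with Zumba Lab.
Dance Intro starts after Yoga Blast ends — done with Yoga Blast.
Strength Fusion starts after Dance Intro ends — done with Dance Intro.
Stretch Intro starts after Strength Fusion ends — done with Strength Fusion.
Pilates Blast starts exactly when Stretch Intro ends (back-to-back, no overlap) — done with Stretch Intro.
Pilates Basics starts exactly when Pilates Blast ends (back-to-back, no overlap) — done with Pilates Blast.
Kettlebell Flow starts exactly when Pilates Basics ends (back-to-back, no overlap).
No pair overlaps.

0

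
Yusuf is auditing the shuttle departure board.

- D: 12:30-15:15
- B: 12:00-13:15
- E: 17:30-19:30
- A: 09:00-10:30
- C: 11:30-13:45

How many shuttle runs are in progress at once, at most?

3

Walk through starts and ends in time order (an end at T is processed before a start at T):
09:00 start A → 1
10:30 end A → 0
11:30 start C → 1
12:00 start B → 2
12:30 start D → 3
13:15 end B → 2
13:45 end C → 1
15:15 end D → 0
17:30 start E → 1
19:30 end E → 0
Peak is 3, at 12:30 (B, C, D).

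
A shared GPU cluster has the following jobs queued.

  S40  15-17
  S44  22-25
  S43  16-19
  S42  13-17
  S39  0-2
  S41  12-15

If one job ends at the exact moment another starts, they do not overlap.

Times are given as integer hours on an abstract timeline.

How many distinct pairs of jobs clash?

4

Check each pair: they overlap iff neither finishes before the other starts.
Sorted by start: S39, S41, S42, S40, S43, S44.
S41 starts after S39 ends — done with S39.
S42 starts before S41 ends → S41 and S42 overlap.
S40 starts exactly when S41 ends (back-to-back, no overlap) — done with S41.
S40 starts before S42 ends → S42 and S40 overlap.
S43 starts before S42 ends → S42 and S43 overlap.
S44 starts after S42 ends.
S43 starts before S40 ends → S40 and S43 overlap.
S44 starts after S40 ends.
S44 starts after S43 ends.
Overlapping pairs: S40 & S42, S40 & S43, S41 & S42, S42 & S43 — 4 in total.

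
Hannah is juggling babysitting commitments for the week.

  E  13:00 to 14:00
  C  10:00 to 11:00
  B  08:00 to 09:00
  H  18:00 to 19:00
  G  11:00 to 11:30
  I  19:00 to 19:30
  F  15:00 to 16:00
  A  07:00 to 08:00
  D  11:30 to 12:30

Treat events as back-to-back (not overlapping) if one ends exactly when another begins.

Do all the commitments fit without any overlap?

Check each pair: they overlap iff neither finishes before the other starts.
Sorted by start: A, B, C, G, D, E, F, H, I.
B starts exactly when A ends (back-to-back, no overlap); A is clear from here.
C starts after B ends; B is clear from here.
G starts exactly when C ends (back-to-back, no overlap); C is clear from here.
D starts exactly when G ends (back-to-back, no overlap); G is clear from here.
E starts after D ends; D is clear from here.
F starts after E ends; E is clear from here.
H starts after F ends; F is clear from here.
I starts exactly when H ends (back-to-back, no overlap).
Every pair is clear; the schedule has no overlaps.

Yes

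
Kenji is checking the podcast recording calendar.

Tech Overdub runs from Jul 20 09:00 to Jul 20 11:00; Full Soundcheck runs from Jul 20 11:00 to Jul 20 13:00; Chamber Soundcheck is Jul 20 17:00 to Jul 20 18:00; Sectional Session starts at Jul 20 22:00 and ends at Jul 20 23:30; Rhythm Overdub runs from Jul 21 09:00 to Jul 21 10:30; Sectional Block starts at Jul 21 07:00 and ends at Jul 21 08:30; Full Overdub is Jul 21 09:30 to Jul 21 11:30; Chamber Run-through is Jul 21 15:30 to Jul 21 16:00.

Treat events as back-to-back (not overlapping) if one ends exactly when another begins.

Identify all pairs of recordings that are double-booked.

Sorted by start: Tech Overdub, Full Soundcheck, Chamber Soundcheck, Sectional Session, Sectional Block, Rhythm Overdub, Full Overdub, Chamber Run-through.
Full Soundcheck starts exactly when Tech Overdub ends (back-to-back, no overlap), so nothing later overlaps Tech Overdub either.
Chamber Soundcheck starts after Full Soundcheck ends, so nothing later overlaps Full Soundcheck either.
Sectional Session starts after Chamber Soundcheck ends, so nothing later overlaps Chamber Soundcheck either.
Sectional Block starts after Sectional Session ends, so nothing later overlaps Sectional Session either.
Rhythm Overdub starts after Sectional Block ends, so nothing later overlaps Sectional Block either.
Full Overdub starts before Rhythm Overdub ends → Rhythm Overdub and Full Overdub overlap.
Chamber Run-through starts after Rhythm Overdub ends.
Chamber Run-through starts after Full Overdub ends.

Full Overdub & Rhythm Overdub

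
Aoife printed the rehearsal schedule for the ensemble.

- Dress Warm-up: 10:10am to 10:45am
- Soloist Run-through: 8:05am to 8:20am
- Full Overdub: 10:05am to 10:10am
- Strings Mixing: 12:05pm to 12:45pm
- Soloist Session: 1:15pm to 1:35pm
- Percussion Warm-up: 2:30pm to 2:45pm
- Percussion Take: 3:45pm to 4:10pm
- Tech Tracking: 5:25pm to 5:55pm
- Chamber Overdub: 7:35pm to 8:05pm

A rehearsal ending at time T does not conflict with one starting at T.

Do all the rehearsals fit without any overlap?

Yes

Sorted by start: Soloist Run-through, Full Overdub, Dress Warm-up, Strings Mixing, Soloist Session, Percussion Warm-up, Percussion Take, Tech Tracking, Chamber Overdub.
Full Overdub starts after Soloist Run-through ends, so Soloist Run-through has no further overlaps.
Dress Warm-up starts exactly when Full Overdub ends (back-to-back, no overlap), so Full Overdub has no further overlaps.
Strings Mixing starts after Dress Warm-up ends, so Dress Warm-up has no further overlaps.
Soloist Session starts after Strings Mixing ends, so Strings Mixing has no further overlaps.
Percussion Warm-up starts after Soloist Session ends, so Soloist Session has no further overlaps.
Percussion Take starts after Percussion Warm-up ends, so Percussion Warm-up has no further overlaps.
Tech Tracking starts after Percussion Take ends, so Percussion Take has no further overlaps.
Chamber Overdub starts after Tech Tracking ends.
Every pair is clear; the schedule has no overlaps.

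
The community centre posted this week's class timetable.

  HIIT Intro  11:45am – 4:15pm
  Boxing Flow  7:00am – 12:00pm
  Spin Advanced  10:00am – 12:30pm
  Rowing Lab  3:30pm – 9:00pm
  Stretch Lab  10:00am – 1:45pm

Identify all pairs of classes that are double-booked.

Two intervals overlap when each starts before the other ends.
Sorted by start: Boxing Flow, Spin Advanced, Stretch Lab, HIIT Intro, Rowing Lab.
Spin Advanced starts before Boxing Flow ends → Boxing Flow and Spin Advanced overlap.
Stretch Lab starts before Boxing Flow ends → Boxing Flow and Stretch Lab overlap.
HIIT Intro starts before Boxing Flow ends → Boxing Flow and HIIT Intro overlap.
Rowing Lab starts after Boxing Flow ends.
Stretch Lab starts before Spin Advanced ends → Spin Advanced and Stretch Lab overlap.
HIIT Intro starts before Spin Advanced ends → Spin Advanced and HIIT Intro overlap.
Rowing Lab starts after Spin Advanced ends.
HIIT Intro starts before Stretch Lab ends → Stretch Lab and HIIT Intro overlap.
Rowing Lab starts after Stretch Lab ends.
Rowing Lab starts before HIIT Intro ends → HIIT Intro and Rowing Lab overlap.

Boxing Flow & HIIT Intro, Boxing Flow & Spin Advanced, Boxing Flow & Stretch Lab, HIIT Intro & Rowing Lab, HIIT Intro & Spin Advanced, HIIT Intro & Stretch Lab, Spin Advanced & Stretch Lab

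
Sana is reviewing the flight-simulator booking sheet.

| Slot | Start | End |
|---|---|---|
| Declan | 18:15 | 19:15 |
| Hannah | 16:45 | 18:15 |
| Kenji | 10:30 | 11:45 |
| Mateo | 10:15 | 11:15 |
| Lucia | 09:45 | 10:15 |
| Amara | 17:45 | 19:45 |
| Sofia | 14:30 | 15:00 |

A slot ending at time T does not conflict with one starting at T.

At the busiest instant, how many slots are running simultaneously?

Walk through starts and ends in time order (an end at T is processed before a start at T):
09:45 start Lucia → 1
10:15 end Lucia → 0
10:15 start Mateo → 1
10:30 start Kenji → 2
11:15 end Mateo → 1
11:45 end Kenji → 0
14:30 start Sofia → 1
15:00 end Sofia → 0
16:45 start Hannah → 1
17:45 start Amara → 2
18:15 end Hannah → 1
18:15 start Declan → 2
19:15 end Declan → 1
19:45 end Amara → 0
Peak is 2, at 10:30 (Kenji, Mateo).

2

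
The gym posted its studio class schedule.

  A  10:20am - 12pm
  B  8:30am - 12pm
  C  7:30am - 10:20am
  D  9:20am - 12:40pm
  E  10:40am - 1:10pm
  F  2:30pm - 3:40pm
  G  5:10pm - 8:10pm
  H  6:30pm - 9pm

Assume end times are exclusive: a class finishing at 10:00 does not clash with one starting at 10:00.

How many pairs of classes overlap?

Sorted by start: C, B, D, A, E, F, G, H.
B starts before C ends → C and B overlap.
D starts before C ends → C and D overlap.
A starts exactly when C ends (back-to-back, no overlap); C is clear from here.
D starts before B ends → B and D overlap.
A starts before B ends → B and A overlap.
E starts before B ends → B and E overlap.
F starts after B ends; B is clear from here.
A starts before D ends → D and A overlap.
E starts before D ends → D and E overlap.
F starts after D ends; D is clear from here.
E starts before A ends → A and E overlap.
F starts after A ends; A is clear from here.
F starts after E ends; E is clear from here.
G starts after F ends; F is clear from here.
H starts before G ends → G and H overlap.
Overlapping pairs: A & B, A & D, A & E, B & C, B & D, B & E, C & D, D & E, G & H — 9 in total.

9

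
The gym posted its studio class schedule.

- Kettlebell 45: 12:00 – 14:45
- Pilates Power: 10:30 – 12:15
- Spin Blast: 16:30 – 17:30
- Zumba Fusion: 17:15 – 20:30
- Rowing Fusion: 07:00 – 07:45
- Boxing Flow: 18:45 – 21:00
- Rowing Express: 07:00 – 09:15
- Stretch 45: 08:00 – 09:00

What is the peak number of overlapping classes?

2

Walk through starts and ends in time order (an end at T is processed before a start at T):
07:00 start Rowing Express → 1
07:00 start Rowing Fusion → 2
07:45 end Rowing Fusion → 1
08:00 start Stretch 45 → 2
09:00 end Stretch 45 → 1
09:15 end Rowing Express → 0
10:30 start Pilates Power → 1
12:00 start Kettlebell 45 → 2
12:15 end Pilates Power → 1
14:45 end Kettlebell 45 → 0
16:30 start Spin Blast → 1
17:15 start Zumba Fusion → 2
17:30 end Spin Blast → 1
18:45 start Boxing Flow → 2
20:30 end Zumba Fusion → 1
21:00 end Boxing Flow → 0
Peak is 2, at 07:00 (Rowing Express, Rowing Fusion).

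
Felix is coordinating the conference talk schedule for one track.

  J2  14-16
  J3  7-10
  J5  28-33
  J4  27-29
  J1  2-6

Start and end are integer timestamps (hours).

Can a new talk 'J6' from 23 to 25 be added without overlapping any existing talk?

Yes — the slot is free

J1: ends 6 at or before J6 starts 23 → clear.
J3: ends 10 at or before J6 starts 23 → clear.
J2: ends 16 at or before J6 starts 23 → clear.
J4: starts 27 at or after J6 ends 25 → clear.
J5: starts 28 at or after J6 ends 25 → clear.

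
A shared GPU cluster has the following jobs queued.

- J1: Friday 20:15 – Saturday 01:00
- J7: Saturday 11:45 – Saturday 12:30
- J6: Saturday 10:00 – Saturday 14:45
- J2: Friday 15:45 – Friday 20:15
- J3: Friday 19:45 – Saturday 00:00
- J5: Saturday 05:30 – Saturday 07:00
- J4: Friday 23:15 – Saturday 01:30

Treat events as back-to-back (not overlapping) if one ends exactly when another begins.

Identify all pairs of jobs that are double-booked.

J1 & J3, J1 & J4, J2 & J3, J3 & J4, J6 & J7

Sorted by start: J2, J3, J1, J4, J5, J6, J7.
J3 starts before J2 ends → J2 and J3 overlap.
J1 starts exactly when J2 ends (back-to-back, no overlap); J2 is clear from here.
J1 starts before J3 ends → J3 and J1 overlap.
J4 starts before J3 ends → J3 and J4 overlap.
J5 starts after J3 ends; J3 is clear from here.
J4 starts before J1 ends → J1 and J4 overlap.
J5 starts after J1 ends; J1 is clear from here.
J5 starts after J4 ends; J4 is clear from here.
J6 starts after J5 ends; J5 is clear from here.
J7 starts before J6 ends → J6 and J7 overlap.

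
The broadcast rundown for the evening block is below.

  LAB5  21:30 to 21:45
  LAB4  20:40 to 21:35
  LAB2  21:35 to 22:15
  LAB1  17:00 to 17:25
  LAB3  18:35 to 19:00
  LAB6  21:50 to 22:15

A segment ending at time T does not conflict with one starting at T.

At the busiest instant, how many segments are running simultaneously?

Walk through starts and ends in time order (an end at T is processed before a start at T):
17:00 start LAB1 → 1
17:25 end LAB1 → 0
18:35 start LAB3 → 1
19:00 end LAB3 → 0
20:40 start LAB4 → 1
21:30 start LAB5 → 2
21:35 end LAB4 → 1
21:35 start LAB2 → 2
21:45 end LAB5 → 1
21:50 start LAB6 → 2
22:15 end LAB2 → 1
22:15 end LAB6 → 0
Peak is 2, at 21:30 (LAB4, LAB5).

2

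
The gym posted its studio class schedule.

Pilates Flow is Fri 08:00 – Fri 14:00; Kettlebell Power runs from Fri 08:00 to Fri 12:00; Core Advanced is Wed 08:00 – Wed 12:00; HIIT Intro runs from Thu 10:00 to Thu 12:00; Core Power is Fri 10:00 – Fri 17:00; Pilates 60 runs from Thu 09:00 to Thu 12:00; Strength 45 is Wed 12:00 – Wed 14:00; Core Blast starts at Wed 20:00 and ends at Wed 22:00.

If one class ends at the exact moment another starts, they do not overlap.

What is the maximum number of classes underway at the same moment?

Walk through starts and ends in time order (an end at T is processed before a start at T):
Wed 08:00 start Core Advanced → 1
Wed 12:00 end Core Advanced → 0
Wed 12:00 start Strength 45 → 1
Wed 14:00 end Strength 45 → 0
Wed 20:00 start Core Blast → 1
Wed 22:00 end Core Blast → 0
Thu 09:00 start Pilates 60 → 1
Thu 10:00 start HIIT Intro → 2
Thu 12:00 end HIIT Intro → 1
Thu 12:00 end Pilates 60 → 0
Fri 08:00 start Kettlebell Power → 1
Fri 08:00 start Pilates Flow → 2
Fri 10:00 start Core Power → 3
Fri 12:00 end Kettlebell Power → 2
Fri 14:00 end Pilates Flow → 1
Fri 17:00 end Core Power → 0
Peak is 3, at Fri 10:00 (Core Power, Kettlebell Power, Pilates Flow).

3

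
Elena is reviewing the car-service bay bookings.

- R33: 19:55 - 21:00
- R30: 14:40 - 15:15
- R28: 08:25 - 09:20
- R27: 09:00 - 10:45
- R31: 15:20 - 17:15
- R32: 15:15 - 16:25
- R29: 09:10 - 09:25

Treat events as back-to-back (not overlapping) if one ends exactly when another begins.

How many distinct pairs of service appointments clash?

Sorted by start: R28, R27, R29, R30, R32, R31, R33.
R27 starts before R28 ends → R28 and R27 overlap.
R29 starts before R28 ends → R28 and R29 overlap.
R30 starts after R28 ends; R28 is clear from here.
R29 starts before R27 ends → R27 and R29 overlap.
R30 starts after R27 ends; R27 is clear from here.
R30 starts after R29 ends; R29 is clear from here.
R32 starts exactly when R30 ends (back-to-back, no overlap); R30 is clear from here.
R31 starts before R32 ends → R32 and R31 overlap.
R33 starts after R32 ends.
R33 starts after R31 ends.
Overlapping pairs: R27 & R28, R27 & R29, R28 & R29, R31 & R32 — 4 in total.

4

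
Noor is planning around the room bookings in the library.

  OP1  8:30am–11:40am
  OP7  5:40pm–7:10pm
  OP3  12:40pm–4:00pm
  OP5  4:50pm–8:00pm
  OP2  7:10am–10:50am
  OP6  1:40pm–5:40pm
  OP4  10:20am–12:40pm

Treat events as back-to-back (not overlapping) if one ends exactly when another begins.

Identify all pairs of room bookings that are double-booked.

Sorted by start: OP2, OP1, OP4, OP3, OP6, OP5, OP7.
OP1 starts before OP2 ends → OP2 and OP1 overlap.
OP4 starts before OP2 ends → OP2 and OP4 overlap.
OP3 starts after OP2 ends, so nothing later overlaps OP2 either.
OP4 starts before OP1 ends → OP1 and OP4 overlap.
OP3 starts after OP1 ends, so nothing later overlaps OP1 either.
OP3 starts exactly when OP4 ends (back-to-back, no overlap), so nothing later overlaps OP4 either.
OP6 starts before OP3 ends → OP3 and OP6 overlap.
OP5 starts after OP3 ends, so nothing later overlaps OP3 either.
OP5 starts before OP6 ends → OP6 and OP5 overlap.
OP7 starts exactly when OP6 ends (back-to-back, no overlap).
OP7 starts before OP5 ends → OP5 and OP7 overlap.

OP1 & OP2, OP1 & OP4, OP2 & OP4, OP3 & OP6, OP5 & OP6, OP5 & OP7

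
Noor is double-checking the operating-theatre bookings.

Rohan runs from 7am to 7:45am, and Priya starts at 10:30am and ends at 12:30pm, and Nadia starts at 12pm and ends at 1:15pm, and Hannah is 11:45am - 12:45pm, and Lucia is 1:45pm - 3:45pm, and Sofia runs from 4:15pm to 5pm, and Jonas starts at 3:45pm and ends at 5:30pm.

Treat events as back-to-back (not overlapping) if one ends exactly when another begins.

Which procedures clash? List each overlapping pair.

Check each pair: they overlap iff neither finishes before the other starts.
Sorted by start: Rohan, Priya, Hannah, Nadia, Lucia, Jonas, Sofia.
Priya starts after Rohan ends, so nothing later overlaps Rohan either.
Hannah starts before Priya ends → Priya and Hannah overlap.
Nadia starts before Priya ends → Priya and Nadia overlap.
Lucia starts after Priya ends, so nothing later overlaps Priya either.
Nadia starts before Hannah ends → Hannah and Nadia overlap.
Lucia starts after Hannah ends, so nothing later overlaps Hannah either.
Lucia starts after Nadia ends, so nothing later overlaps Nadia either.
Jonas starts exactly when Lucia ends (back-to-back, no overlap), so nothing later overlaps Lucia either.
Sofia starts before Jonas ends → Jonas and Sofia overlap.

Hannah & Nadia, Hannah & Priya, Jonas & Sofia, Nadia & Priya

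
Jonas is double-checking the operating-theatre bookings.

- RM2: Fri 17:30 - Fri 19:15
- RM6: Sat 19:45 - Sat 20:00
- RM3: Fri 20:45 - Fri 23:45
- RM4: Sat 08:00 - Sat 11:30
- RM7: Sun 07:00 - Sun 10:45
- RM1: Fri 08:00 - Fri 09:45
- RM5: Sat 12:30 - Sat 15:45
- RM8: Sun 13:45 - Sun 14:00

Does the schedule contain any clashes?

Check each pair: they overlap iff neither finishes before the other starts.
Sorted by start: RM1, RM2, RM3, RM4, RM5, RM6, RM7, RM8.
RM2 starts after RM1 ends; RM1 is clear from here.
RM3 starts after RM2 ends; RM2 is clear from here.
RM4 starts after RM3 ends; RM3 is clear from here.
RM5 starts after RM4 ends; RM4 is clear from here.
RM6 starts after RM5 ends; RM5 is clear from here.
RM7 starts after RM6 ends; RM6 is clear from here.
RM8 starts after RM7 ends.
Every pair is clear; the schedule has no overlaps.

No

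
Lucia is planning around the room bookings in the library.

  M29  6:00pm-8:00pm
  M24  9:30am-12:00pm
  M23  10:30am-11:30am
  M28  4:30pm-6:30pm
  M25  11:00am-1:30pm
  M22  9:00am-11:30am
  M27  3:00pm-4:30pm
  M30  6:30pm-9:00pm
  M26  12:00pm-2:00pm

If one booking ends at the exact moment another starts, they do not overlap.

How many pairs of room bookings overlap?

9

Check each pair: they overlap iff neither finishes before the other starts.
Sorted by start: M22, M24, M23, M25, M26, M27, M28, M29, M30.
M24 starts before M22 ends → M22 and M24 overlap.
M23 starts before M22 ends → M22 and M23 overlap.
M25 starts before M22 ends → M22 and M25 overlap.
M26 starts after M22 ends; M22 is clear from here.
M23 starts before M24 ends → M24 and M23 overlap.
M25 starts before M24 ends → M24 and M25 overlap.
M26 starts exactly when M24 ends (back-to-back, no overlap); M24 is clear from here.
M25 starts before M23 ends → M23 and M25 overlap.
M26 starts after M23 ends; M23 is clear from here.
M26 starts before M25 ends → M25 and M26 overlap.
M27 starts after M25 ends; M25 is clear from here.
M27 starts after M26 ends; M26 is clear from here.
M28 starts exactly when M27 ends (back-to-back, no overlap); M27 is clear from here.
M29 starts before M28 ends → M28 and M29 overlap.
M30 starts exactly when M28 ends (back-to-back, no overlap).
M30 starts before M29 ends → M29 and M30 overlap.
Overlapping pairs: M22 & M23, M22 & M24, M22 & M25, M23 & M24, M23 & M25, M24 & M25, M25 & M26, M28 & M29, M29 & M30 — 9 in total.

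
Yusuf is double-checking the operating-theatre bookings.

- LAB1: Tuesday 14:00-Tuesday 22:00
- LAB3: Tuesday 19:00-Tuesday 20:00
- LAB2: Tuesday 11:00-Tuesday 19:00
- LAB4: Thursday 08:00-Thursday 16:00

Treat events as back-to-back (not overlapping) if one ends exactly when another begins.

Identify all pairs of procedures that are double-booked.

LAB1 & LAB2, LAB1 & LAB3

Check each pair: they overlap iff neither finishes before the other starts.
Sorted by start: LAB2, LAB1, LAB3, LAB4.
LAB1 starts before LAB2 ends → LAB2 and LAB1 overlap.
LAB3 starts exactly when LAB2 ends (back-to-back, no overlap), so LAB2 has no further overlaps.
LAB3 starts before LAB1 ends → LAB1 and LAB3 overlap.
LAB4 starts after LAB1 ends.
LAB4 starts after LAB3 ends.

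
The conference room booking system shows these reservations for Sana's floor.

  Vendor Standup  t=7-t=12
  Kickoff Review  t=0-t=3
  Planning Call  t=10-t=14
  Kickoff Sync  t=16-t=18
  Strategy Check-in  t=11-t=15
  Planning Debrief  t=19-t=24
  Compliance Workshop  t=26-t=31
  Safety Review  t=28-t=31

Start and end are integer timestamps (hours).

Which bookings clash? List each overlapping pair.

Sorted by start: Kickoff Review, Vendor Standup, Planning Call, Strategy Check-in, Kickoff Sync, Planning Debrief, Compliance Workshop, Safety Review.
Vendor Standup starts after Kickoff Review ends, so Kickoff Review has no further overlaps.
Planning Call starts before Vendor Standup ends → Vendor Standup and Planning Call overlap.
Strategy Check-in starts before Vendor Standup ends → Vendor Standup and Strategy Check-in overlap.
Kickoff Sync starts after Vendor Standup ends, so Vendor Standup has no further overlaps.
Strategy Check-in starts before Planning Call ends → Planning Call and Strategy Check-in overlap.
Kickoff Sync starts after Planning Call ends, so Planning Call has no further overlaps.
Kickoff Sync starts after Strategy Check-in ends, so Strategy Check-in has no further overlaps.
Planning Debrief starts after Kickoff Sync ends, so Kickoff Sync has no further overlaps.
Compliance Workshop starts after Planning Debrief ends, so Planning Debrief has no further overlaps.
Safety Review starts before Compliance Workshop ends → Compliance Workshop and Safety Review overlap.

Compliance Workshop & Safety Review, Planning Call & Strategy Check-in, Planning Call & Vendor Standup, Strategy Check-in & Vendor Standup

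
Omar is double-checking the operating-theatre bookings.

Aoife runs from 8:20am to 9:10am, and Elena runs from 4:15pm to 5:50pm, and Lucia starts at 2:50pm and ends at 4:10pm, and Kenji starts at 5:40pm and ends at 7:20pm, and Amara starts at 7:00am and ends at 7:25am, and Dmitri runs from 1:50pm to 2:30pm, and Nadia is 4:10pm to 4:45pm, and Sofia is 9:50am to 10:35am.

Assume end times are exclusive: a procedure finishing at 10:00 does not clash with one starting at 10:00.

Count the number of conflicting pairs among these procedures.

Sorted by start: Amara, Aoife, Sofia, Dmitri, Lucia, Nadia, Elena, Kenji.
Aoife starts after Amara ends, so nothing later overlaps Amara either.
Sofia starts after Aoife ends, so nothing later overlaps Aoife either.
Dmitri starts after Sofia ends, so nothing later overlaps Sofia either.
Lucia starts after Dmitri ends, so nothing later overlaps Dmitri either.
Nadia starts exactly when Lucia ends (back-to-back, no overlap), so nothing later overlaps Lucia either.
Elena starts before Nadia ends → Nadia and Elena overlap.
Kenji starts after Nadia ends.
Kenji starts before Elena ends → Elena and Kenji overlap.
Overlapping pairs: Elena & Kenji, Elena & Nadia — 2 in total.

2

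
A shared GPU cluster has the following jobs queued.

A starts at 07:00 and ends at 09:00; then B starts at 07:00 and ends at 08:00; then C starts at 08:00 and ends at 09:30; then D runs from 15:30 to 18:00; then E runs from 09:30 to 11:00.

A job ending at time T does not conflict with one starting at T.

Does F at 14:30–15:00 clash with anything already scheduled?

A: ends 09:00 at or before F starts 14:30 → clear.
B: ends 08:00 at or before F starts 14:30 → clear.
C: ends 09:30 at or before F starts 14:30 → clear.
E: ends 11:00 at or before F starts 14:30 → clear.
D: starts 15:30 at or after F ends 15:00 → clear.

No — it doesn't clash with anything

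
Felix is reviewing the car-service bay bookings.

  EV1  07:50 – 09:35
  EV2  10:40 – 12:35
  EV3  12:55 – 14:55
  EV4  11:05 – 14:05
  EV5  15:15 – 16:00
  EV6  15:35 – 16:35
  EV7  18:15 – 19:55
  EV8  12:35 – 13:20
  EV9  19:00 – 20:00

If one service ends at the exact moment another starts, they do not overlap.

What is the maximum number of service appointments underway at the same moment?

3

Walk through starts and ends in time order (an end at T is processed before a start at T):
07:50 start EV1 → 1
09:35 end EV1 → 0
10:40 start EV2 → 1
11:05 start EV4 → 2
12:35 end EV2 → 1
12:35 start EV8 → 2
12:55 start EV3 → 3
13:20 end EV8 → 2
14:05 end EV4 → 1
14:55 end EV3 → 0
15:15 start EV5 → 1
15:35 start EV6 → 2
16:00 end EV5 → 1
16:35 end EV6 → 0
18:15 start EV7 → 1
19:00 start EV9 → 2
19:55 end EV7 → 1
20:00 end EV9 → 0
Peak is 3, at 12:55 (EV3, EV4, EV8).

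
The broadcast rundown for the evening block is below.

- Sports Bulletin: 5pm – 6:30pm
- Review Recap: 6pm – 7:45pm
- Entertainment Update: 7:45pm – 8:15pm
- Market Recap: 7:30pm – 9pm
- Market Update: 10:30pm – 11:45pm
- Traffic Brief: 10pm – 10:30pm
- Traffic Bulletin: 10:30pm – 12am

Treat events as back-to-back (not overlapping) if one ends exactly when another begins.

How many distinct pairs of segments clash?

4

Check each pair: they overlap iff neither finishes before the other starts.
Sorted by start: Sports Bulletin, Review Recap, Market Recap, Entertainment Update, Traffic Brief, Market Update, Traffic Bulletin.
Review Recap starts before Sports Bulletin ends → Sports Bulletin and Review Recap overlap.
Market Recap starts after Sports Bulletin ends, so nothing later overlaps Sports Bulletin either.
Market Recap starts before Review Recap ends → Review Recap and Market Recap overlap.
Entertainment Update starts exactly when Review Recap ends (back-to-back, no overlap), so nothing later overlaps Review Recap either.
Entertainment Update starts before Market Recap ends → Market Recap and Entertainment Update overlap.
Traffic Brief starts after Market Recap ends, so nothing later overlaps Market Recap either.
Traffic Brief starts after Entertainment Update ends, so nothing later overlaps Entertainment Update either.
Market Update starts exactly when Traffic Brief ends (back-to-back, no overlap), so nothing later overlaps Traffic Brief either.
Traffic Bulletin starts before Market Update ends → Market Update and Traffic Bulletin overlap.
Overlapping pairs: Entertainment Update & Market Recap, Market Recap & Review Recap, Market Update & Traffic Bulletin, Review Recap & Sports Bulletin — 4 in total.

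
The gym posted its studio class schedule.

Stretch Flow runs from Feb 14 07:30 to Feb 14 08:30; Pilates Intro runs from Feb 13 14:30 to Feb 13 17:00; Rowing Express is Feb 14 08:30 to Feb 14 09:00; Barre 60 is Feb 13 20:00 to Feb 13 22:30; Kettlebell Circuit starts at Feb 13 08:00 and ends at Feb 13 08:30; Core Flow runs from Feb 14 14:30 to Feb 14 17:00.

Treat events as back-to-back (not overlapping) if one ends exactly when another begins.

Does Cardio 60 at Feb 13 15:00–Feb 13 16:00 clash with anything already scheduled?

Kettlebell Circuit: ends Feb 13 08:30 at or before Cardio 60 starts Feb 13 15:00 → clear.
Pilates Intro: starts Feb 13 14:30 before Cardio 60 ends Feb 13 16:00, and ends Feb 13 17:00 after Cardio 60 starts Feb 13 15:00 → overlap.
Barre 60: starts Feb 13 20:00 at or after Cardio 60 ends Feb 13 16:00 → clear.
Stretch Flow: starts Feb 14 07:30 at or after Cardio 60 ends Feb 13 16:00 → clear.
Rowing Express: starts Feb 14 08:30 at or after Cardio 60 ends Feb 13 16:00 → clear.
Core Flow: starts Feb 14 14:30 at or after Cardio 60 ends Feb 13 16:00 → clear.
Cardio 60 overlaps Pilates Intro.

Yes — it overlaps Pilates Intro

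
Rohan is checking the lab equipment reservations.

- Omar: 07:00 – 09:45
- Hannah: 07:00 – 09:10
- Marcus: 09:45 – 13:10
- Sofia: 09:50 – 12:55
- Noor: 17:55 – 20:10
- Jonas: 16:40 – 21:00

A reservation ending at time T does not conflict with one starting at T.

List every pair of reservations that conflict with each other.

Sorted by start: Omar, Hannah, Marcus, Sofia, Jonas, Noor.
Hannah starts before Omar ends → Omar and Hannah overlap.
Marcus starts exactly when Omar ends (back-to-back, no overlap) — done with Omar.
Marcus starts after Hannah ends — done with Hannah.
Sofia starts before Marcus ends → Marcus and Sofia overlap.
Jonas starts after Marcus ends — done with Marcus.
Jonas starts after Sofia ends — done with Sofia.
Noor starts before Jonas ends → Jonas and Noor overlap.

Hannah & Omar, Jonas & Noor, Marcus & Sofia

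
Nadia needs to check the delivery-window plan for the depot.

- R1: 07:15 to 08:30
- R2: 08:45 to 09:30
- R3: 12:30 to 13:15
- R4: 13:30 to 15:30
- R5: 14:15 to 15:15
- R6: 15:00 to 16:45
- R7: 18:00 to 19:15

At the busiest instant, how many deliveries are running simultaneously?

3

Sweep the timeline, counting +1 at each start and −1 at each end (ends before starts at a tie):
07:15 start R1 → 1
08:30 end R1 → 0
08:45 start R2 → 1
09:30 end R2 → 0
12:30 start R3 → 1
13:15 end R3 → 0
13:30 start R4 → 1
14:15 start R5 → 2
15:00 start R6 → 3
15:15 end R5 → 2
15:30 end R4 → 1
16:45 end R6 → 0
18:00 start R7 → 1
19:15 end R7 → 0
Peak is 3, at 15:00 (R4, R5, R6).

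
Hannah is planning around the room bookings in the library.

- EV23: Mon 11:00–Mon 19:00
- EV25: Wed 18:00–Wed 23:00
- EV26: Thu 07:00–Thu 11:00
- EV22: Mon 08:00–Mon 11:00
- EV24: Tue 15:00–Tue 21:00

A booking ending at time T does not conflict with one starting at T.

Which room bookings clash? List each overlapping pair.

no overlapping pairs

Sorted by start: EV22, EV23, EV24, EV25, EV26.
EV23 starts exactly when EV22 ends (back-to-back, no overlap) — done with EV22.
EV24 starts after EV23 ends — done with EV23.
EV25 starts after EV24 ends — done with EV24.
EV26 starts after EV25 ends.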